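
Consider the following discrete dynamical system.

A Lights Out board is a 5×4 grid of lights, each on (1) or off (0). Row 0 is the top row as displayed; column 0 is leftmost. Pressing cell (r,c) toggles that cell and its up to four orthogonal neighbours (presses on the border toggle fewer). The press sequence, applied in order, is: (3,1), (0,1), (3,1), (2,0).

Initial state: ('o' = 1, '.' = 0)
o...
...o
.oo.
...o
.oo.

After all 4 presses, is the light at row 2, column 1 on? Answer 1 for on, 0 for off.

k=0  o...
...o
.oo.
...o
.oo.
k=1  o...
...o
..o.
oooo
..o.
k=2  .oo.
.o.o
..o.
oooo
..o.
k=3  .oo.
.o.o
.oo.
...o
.oo.
k=4  .oo.
oo.o
o.o.
o..o
.oo.

0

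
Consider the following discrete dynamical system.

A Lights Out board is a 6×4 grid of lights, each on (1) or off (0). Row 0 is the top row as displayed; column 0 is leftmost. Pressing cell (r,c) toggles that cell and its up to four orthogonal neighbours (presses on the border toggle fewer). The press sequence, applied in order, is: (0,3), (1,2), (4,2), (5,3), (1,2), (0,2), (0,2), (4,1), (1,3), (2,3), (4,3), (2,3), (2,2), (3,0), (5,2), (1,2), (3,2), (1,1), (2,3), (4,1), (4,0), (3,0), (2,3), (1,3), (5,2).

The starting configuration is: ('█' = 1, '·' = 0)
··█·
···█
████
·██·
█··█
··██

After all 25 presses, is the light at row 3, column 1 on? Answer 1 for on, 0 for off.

0

0) ··█·
···█
████
·██·
█··█
··██
1) ···█
····
████
·██·
█··█
··██
2) ··██
·███
██·█
·██·
█··█
··██
3) ··██
·███
██·█
·█··
███·
···█
4) ··██
·███
██·█
·█··
████
··█·
5) ···█
····
████
·█··
████
··█·
6) ·██·
··█·
████
·█··
████
··█·
7) ···█
····
████
·█··
████
··█·
8) ···█
····
████
····
···█
·██·
9) ····
··██
███·
····
···█
·██·
10) ····
··█·
██·█
···█
···█
·██·
11) ····
··█·
██·█
····
··█·
·███
12) ····
··██
███·
···█
··█·
·███
13) ····
···█
█··█
··██
··█·
·███
14) ····
···█
···█
████
█·█·
·███
15) ····
···█
···█
████
█···
····
16) ··█·
·██·
··██
████
█···
····
17) ··█·
·██·
···█
█···
█·█·
····
18) ·██·
█···
·█·█
█···
█·█·
····
19) ·██·
█··█
·██·
█··█
█·█·
····
20) ·██·
█··█
·██·
██·█
·█··
·█··
21) ·██·
█··█
·██·
·█·█
█···
██··
22) ·██·
█··█
███·
█··█
····
██··
23) ·██·
█···
██·█
█···
····
██··
24) ·███
█·██
██··
█···
····
██··
25) ·███
█·██
██··
█···
··█·
█·██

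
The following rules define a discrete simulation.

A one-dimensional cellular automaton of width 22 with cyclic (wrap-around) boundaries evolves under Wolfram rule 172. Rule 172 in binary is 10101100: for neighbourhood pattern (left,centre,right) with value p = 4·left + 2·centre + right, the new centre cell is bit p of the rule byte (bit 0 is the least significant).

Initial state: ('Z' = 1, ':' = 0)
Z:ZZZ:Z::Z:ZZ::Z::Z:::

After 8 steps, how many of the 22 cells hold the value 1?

4

k=0  Z:ZZZ:Z::Z:ZZ::Z::Z:::
k=1  ZZZZ:ZZ::ZZZ:::Z::Z:::
k=2  ZZZ:ZZ:::ZZ::::Z::Z:::
k=3  ZZ:ZZ::::Z:::::Z::Z:::
k=4  Z:ZZ:::::Z:::::Z::Z:::
k=5  ZZZ::::::Z:::::Z::Z:::
k=6  ZZ:::::::Z:::::Z::Z:::
k=7  Z::::::::Z:::::Z::Z:::
k=8  Z::::::::Z:::::Z::Z:::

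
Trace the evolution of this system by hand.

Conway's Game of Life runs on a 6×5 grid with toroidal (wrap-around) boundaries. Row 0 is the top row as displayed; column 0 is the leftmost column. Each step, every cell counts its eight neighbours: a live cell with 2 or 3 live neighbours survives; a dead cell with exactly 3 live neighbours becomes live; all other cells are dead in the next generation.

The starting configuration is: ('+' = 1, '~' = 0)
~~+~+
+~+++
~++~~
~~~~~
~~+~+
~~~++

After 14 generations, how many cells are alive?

10

step 0: ~~+~+
+~+++
~++~~
~~~~~
~~+~+
~~~++
step 1: ~++~~
+~~~+
+++~+
~+++~
~~~~+
+~+~+
step 2: ~~+~~
~~~~+
~~~~~
~~~~~
~~~~+
+~+~+
step 3: ++~~+
~~~~~
~~~~~
~~~~~
+~~++
++~~+
step 4: ~+~~+
+~~~~
~~~~~
~~~~+
~+~+~
~~+~~
step 5: ++~~~
+~~~~
~~~~~
~~~~~
~~++~
++++~
step 6: ~~~~~
++~~~
~~~~~
~~~~~
~~~++
+~~+~
step 7: ++~~+
~~~~~
~~~~~
~~~~~
~~~++
~~~+~
step 8: +~~~+
+~~~~
~~~~~
~~~~~
~~~++
~~++~
step 9: ++~++
+~~~+
~~~~~
~~~~~
~~+++
+~+~~
step 10: ~~++~
~+~+~
~~~~~
~~~+~
~++++
~~~~~
step 11: ~~++~
~~~+~
~~+~~
~~~++
~~+++
~+~~+
step 12: ~~+++
~~~+~
~~+~+
~~~~+
~~+~~
++~~+
step 13: ~++~~
~~~~~
~~~~+
~~~~~
~+~++
++~~+
step 14: ~++~~
~~~~~
~~~~~
+~~++
~++++
~~~~+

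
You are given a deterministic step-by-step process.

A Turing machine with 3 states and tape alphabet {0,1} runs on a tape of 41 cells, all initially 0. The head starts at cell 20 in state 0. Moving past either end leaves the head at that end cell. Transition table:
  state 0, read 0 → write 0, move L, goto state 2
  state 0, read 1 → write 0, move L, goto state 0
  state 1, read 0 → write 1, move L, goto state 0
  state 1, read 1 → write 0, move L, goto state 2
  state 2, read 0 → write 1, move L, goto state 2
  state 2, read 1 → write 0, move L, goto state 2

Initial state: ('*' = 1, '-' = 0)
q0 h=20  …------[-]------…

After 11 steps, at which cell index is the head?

9

gen 0: q0 h=20  …------[-]------…
gen 1: q2 h=19  …------[-]------…
gen 2: q2 h=18  …------[-]*-----…
gen 3: q2 h=17  …------[-]**----…
gen 4: q2 h=16  …------[-]***---…
gen 5: q2 h=15  …------[-]****--…
gen 6: q2 h=14  …------[-]*****-…
gen 7: q2 h=13  …------[-]******…
gen 8: q2 h=12  …------[-]******…
gen 9: q2 h=11  …------[-]******…
gen 10: q2 h=10  …------[-]******…
gen 11: q2 h= 9  …------[-]******…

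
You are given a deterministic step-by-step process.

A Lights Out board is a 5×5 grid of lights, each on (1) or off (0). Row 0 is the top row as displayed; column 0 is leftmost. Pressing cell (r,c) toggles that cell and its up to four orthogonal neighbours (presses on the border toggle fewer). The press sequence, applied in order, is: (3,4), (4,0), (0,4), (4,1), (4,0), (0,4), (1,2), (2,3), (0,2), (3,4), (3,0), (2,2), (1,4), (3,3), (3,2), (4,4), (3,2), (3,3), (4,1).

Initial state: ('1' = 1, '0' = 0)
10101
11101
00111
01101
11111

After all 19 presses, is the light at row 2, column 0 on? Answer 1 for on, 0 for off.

1

step 0: 10101
11101
00111
01101
11111
step 1: 10101
11101
00110
01110
11110
step 2: 10101
11101
00110
11110
00110
step 3: 10110
11100
00110
11110
00110
step 4: 10110
11100
00110
10110
11010
step 5: 10110
11100
00110
00110
00010
step 6: 10101
11101
00110
00110
00010
step 7: 10001
10011
00010
00110
00010
step 8: 10001
10001
00101
00100
00010
step 9: 11111
10101
00101
00100
00010
step 10: 11111
10101
00100
00111
00011
step 11: 11111
10101
10100
11111
10011
step 12: 11111
10001
11010
11011
10011
step 13: 11110
10010
11011
11011
10011
step 14: 11110
10010
11001
11100
10001
step 15: 11110
10010
11101
10010
10101
step 16: 11110
10010
11101
10011
10110
step 17: 11110
10010
11001
11101
10010
step 18: 11110
10010
11011
11010
10000
step 19: 11110
10010
11011
10010
01100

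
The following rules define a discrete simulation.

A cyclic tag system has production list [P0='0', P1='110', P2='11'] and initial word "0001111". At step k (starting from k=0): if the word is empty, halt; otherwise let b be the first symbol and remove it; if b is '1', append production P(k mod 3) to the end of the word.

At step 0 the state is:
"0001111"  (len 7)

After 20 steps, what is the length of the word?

6

k=0  "0001111"  (len 7)
k=1  "001111"  (len 6)
k=2  "01111"  (len 5)
k=3  "1111"  (len 4)
k=4  "1110"  (len 4)
k=5  "110110"  (len 6)
k=6  "1011011"  (len 7)
k=7  "0110110"  (len 7)
k=8  "110110"  (len 6)
k=9  "1011011"  (len 7)
k=10  "0110110"  (len 7)
k=11  "110110"  (len 6)
k=12  "1011011"  (len 7)
k=13  "0110110"  (len 7)
k=14  "110110"  (len 6)
k=15  "1011011"  (len 7)
k=16  "0110110"  (len 7)
k=17  "110110"  (len 6)
k=18  "1011011"  (len 7)
k=19  "0110110"  (len 7)
k=20  "110110"  (len 6)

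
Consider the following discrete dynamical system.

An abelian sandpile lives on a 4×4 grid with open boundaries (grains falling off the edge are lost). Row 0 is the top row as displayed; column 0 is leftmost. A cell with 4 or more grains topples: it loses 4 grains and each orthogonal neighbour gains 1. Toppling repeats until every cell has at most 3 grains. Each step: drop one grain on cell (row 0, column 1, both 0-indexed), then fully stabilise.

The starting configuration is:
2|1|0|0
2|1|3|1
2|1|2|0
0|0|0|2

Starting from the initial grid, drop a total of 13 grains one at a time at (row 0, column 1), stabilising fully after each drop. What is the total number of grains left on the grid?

22

t=0: 2|1|0|0
2|1|3|1
2|1|2|0
0|0|0|2
t=1: 2|2|0|0
2|1|3|1
2|1|2|0
0|0|0|2
t=2: 2|3|0|0
2|1|3|1
2|1|2|0
0|0|0|2
t=3: 3|0|1|0
2|2|3|1
2|1|2|0
0|0|0|2
t=4: 3|1|1|0
2|2|3|1
2|1|2|0
0|0|0|2
t=5: 3|2|1|0
2|2|3|1
2|1|2|0
0|0|0|2
t=6: 3|3|1|0
2|2|3|1
2|1|2|0
0|0|0|2
t=7: 0|1|2|0
3|3|3|1
2|1|2|0
0|0|0|2
t=8: 0|2|2|0
3|3|3|1
2|1|2|0
0|0|0|2
t=9: 0|3|2|0
3|3|3|1
2|1|2|0
0|0|0|2
t=10: 2|2|0|1
0|2|1|2
3|2|3|0
0|0|0|2
t=11: 2|3|0|1
0|2|1|2
3|2|3|0
0|0|0|2
t=12: 3|0|1|1
0|3|1|2
3|2|3|0
0|0|0|2
t=13: 3|1|1|1
0|3|1|2
3|2|3|0
0|0|0|2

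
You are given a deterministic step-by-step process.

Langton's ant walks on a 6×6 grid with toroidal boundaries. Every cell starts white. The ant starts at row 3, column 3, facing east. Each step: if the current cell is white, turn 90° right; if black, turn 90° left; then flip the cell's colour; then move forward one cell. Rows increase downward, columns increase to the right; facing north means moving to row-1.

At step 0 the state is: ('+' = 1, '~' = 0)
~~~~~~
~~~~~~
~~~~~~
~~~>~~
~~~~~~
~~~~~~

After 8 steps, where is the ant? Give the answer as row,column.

0) ~~~~~~
~~~~~~
~~~~~~
~~~>~~
~~~~~~
~~~~~~
1) ~~~~~~
~~~~~~
~~~~~~
~~~+~~
~~~v~~
~~~~~~
2) ~~~~~~
~~~~~~
~~~~~~
~~~+~~
~~<+~~
~~~~~~
3) ~~~~~~
~~~~~~
~~~~~~
~~^+~~
~~++~~
~~~~~~
4) ~~~~~~
~~~~~~
~~~~~~
~~+>~~
~~++~~
~~~~~~
5) ~~~~~~
~~~~~~
~~~^~~
~~+~~~
~~++~~
~~~~~~
6) ~~~~~~
~~~~~~
~~~+>~
~~+~~~
~~++~~
~~~~~~
7) ~~~~~~
~~~~~~
~~~++~
~~+~v~
~~++~~
~~~~~~
8) ~~~~~~
~~~~~~
~~~++~
~~+<+~
~~++~~
~~~~~~

3,3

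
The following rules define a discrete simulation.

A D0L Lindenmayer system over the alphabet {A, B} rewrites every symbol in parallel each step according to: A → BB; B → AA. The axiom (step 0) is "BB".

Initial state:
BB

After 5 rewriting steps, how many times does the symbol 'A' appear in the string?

[0] BB
[1] AAAA
[2] BBBBBBBB
[3] AAAAAAAAAAAAAAAA
[4] BBBBBBBBBBBBBBBBBBBBBBBBBBBBBBBB
[5] AAAAAAAAAAAAAAAAAAAAAAAAAAAAAAAAAAAAAAAAAAAAAAAAAAAAAAAAAAAAAAAA

64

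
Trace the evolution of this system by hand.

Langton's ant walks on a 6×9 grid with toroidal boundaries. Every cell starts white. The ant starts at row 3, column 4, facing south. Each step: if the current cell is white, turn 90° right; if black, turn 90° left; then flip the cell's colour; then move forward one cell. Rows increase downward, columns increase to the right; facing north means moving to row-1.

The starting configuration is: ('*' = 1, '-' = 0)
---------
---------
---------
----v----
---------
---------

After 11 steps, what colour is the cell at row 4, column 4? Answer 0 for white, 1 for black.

1

step 0: ---------
---------
---------
----v----
---------
---------
step 1: ---------
---------
---------
---<*----
---------
---------
step 2: ---------
---------
---^-----
---**----
---------
---------
step 3: ---------
---------
---*>----
---**----
---------
---------
step 4: ---------
---------
---**----
---*v----
---------
---------
step 5: ---------
---------
---**----
---*->---
---------
---------
step 6: ---------
---------
---**----
---*-*---
-----v---
---------
step 7: ---------
---------
---**----
---*-*---
----<*---
---------
step 8: ---------
---------
---**----
---*^*---
----**---
---------
step 9: ---------
---------
---**----
---**>---
----**---
---------
step 10: ---------
---------
---**^---
---**----
----**---
---------
step 11: ---------
---------
---***>--
---**----
----**---
---------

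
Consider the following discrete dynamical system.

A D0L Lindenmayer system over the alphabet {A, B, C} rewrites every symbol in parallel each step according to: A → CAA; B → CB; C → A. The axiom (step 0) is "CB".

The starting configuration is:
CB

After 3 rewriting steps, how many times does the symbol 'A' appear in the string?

8

0) CB
1) ACB
2) CAAACB
3) ACAACAACAAACB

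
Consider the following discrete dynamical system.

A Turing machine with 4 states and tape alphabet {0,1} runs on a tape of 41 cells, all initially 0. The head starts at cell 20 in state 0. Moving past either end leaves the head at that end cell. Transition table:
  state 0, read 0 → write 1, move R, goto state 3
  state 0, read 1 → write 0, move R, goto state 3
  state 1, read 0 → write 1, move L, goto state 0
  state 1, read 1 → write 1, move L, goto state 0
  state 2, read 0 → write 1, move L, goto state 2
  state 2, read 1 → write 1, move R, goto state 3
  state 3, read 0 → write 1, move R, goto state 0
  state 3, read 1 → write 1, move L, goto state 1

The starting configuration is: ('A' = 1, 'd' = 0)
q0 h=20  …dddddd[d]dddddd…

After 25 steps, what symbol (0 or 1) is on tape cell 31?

step 0: q0 h=20  …dddddd[d]dddddd…
step 1: q3 h=21  …dddddA[d]dddddd…
step 2: q0 h=22  …ddddAA[d]dddddd…
step 3: q3 h=23  …dddAAA[d]dddddd…
step 4: q0 h=24  …ddAAAA[d]dddddd…
step 5: q3 h=25  …dAAAAA[d]dddddd…
step 6: q0 h=26  …AAAAAA[d]dddddd…
step 7: q3 h=27  …AAAAAA[d]dddddd…
step 8: q0 h=28  …AAAAAA[d]dddddd…
step 9: q3 h=29  …AAAAAA[d]dddddd…
step 10: q0 h=30  …AAAAAA[d]dddddd…
step 11: q3 h=31  …AAAAAA[d]dddddd…
step 12: q0 h=32  …AAAAAA[d]dddddd…
step 13: q3 h=33  …AAAAAA[d]dddddd…
step 14: q0 h=34  …AAAAAA[d]dddddd|
step 15: q3 h=35  …AAAAAA[d]ddddd|
step 16: q0 h=36  …AAAAAA[d]dddd|
step 17: q3 h=37  …AAAAAA[d]ddd|
step 18: q0 h=38  …AAAAAA[d]dd|
step 19: q3 h=39  …AAAAAA[d]d|
step 20: q0 h=40  …AAAAAA[d]|
step 21: q3 h=40  …AAAAAA[A]|
step 22: q1 h=39  …AAAAAA[A]A|
step 23: q0 h=38  …AAAAAA[A]AA|
step 24: q3 h=39  …AAAAAd[A]A|
step 25: q1 h=38  …AAAAAA[d]AA|

1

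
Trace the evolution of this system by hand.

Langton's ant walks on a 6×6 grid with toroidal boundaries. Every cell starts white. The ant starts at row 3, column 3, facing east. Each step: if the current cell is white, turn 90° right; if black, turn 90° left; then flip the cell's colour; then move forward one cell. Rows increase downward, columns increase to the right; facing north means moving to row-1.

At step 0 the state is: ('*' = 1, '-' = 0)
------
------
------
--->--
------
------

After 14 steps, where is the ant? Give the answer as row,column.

k=0  ------
------
------
--->--
------
------
k=1  ------
------
------
---*--
---v--
------
k=2  ------
------
------
---*--
--<*--
------
k=3  ------
------
------
--^*--
--**--
------
k=4  ------
------
------
--*>--
--**--
------
k=5  ------
------
---^--
--*---
--**--
------
k=6  ------
------
---*>-
--*---
--**--
------
k=7  ------
------
---**-
--*-v-
--**--
------
k=8  ------
------
---**-
--*<*-
--**--
------
k=9  ------
------
---^*-
--***-
--**--
------
k=10  ------
------
--<-*-
--***-
--**--
------
k=11  ------
--^---
--*-*-
--***-
--**--
------
k=12  ------
--*>--
--*-*-
--***-
--**--
------
k=13  ------
--**--
--*v*-
--***-
--**--
------
k=14  ------
--**--
--<**-
--***-
--**--
------

2,2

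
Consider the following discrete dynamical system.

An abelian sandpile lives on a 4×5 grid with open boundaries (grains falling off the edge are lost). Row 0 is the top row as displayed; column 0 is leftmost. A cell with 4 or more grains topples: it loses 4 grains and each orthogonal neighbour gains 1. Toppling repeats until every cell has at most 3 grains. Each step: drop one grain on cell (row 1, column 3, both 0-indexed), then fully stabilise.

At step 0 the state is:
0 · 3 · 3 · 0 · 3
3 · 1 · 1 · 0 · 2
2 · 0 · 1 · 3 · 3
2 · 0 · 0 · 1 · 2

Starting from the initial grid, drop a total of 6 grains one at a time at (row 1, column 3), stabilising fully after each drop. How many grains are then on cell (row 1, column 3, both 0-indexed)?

0

t=0: 0 · 3 · 3 · 0 · 3
3 · 1 · 1 · 0 · 2
2 · 0 · 1 · 3 · 3
2 · 0 · 0 · 1 · 2
t=1: 0 · 3 · 3 · 0 · 3
3 · 1 · 1 · 1 · 2
2 · 0 · 1 · 3 · 3
2 · 0 · 0 · 1 · 2
t=2: 0 · 3 · 3 · 0 · 3
3 · 1 · 1 · 2 · 2
2 · 0 · 1 · 3 · 3
2 · 0 · 0 · 1 · 2
t=3: 0 · 3 · 3 · 0 · 3
3 · 1 · 1 · 3 · 2
2 · 0 · 1 · 3 · 3
2 · 0 · 0 · 1 · 2
t=4: 0 · 3 · 3 · 2 · 0
3 · 1 · 2 · 2 · 1
2 · 0 · 2 · 1 · 1
2 · 0 · 0 · 2 · 3
t=5: 0 · 3 · 3 · 2 · 0
3 · 1 · 2 · 3 · 1
2 · 0 · 2 · 1 · 1
2 · 0 · 0 · 2 · 3
t=6: 0 · 3 · 3 · 3 · 0
3 · 1 · 3 · 0 · 2
2 · 0 · 2 · 2 · 1
2 · 0 · 0 · 2 · 3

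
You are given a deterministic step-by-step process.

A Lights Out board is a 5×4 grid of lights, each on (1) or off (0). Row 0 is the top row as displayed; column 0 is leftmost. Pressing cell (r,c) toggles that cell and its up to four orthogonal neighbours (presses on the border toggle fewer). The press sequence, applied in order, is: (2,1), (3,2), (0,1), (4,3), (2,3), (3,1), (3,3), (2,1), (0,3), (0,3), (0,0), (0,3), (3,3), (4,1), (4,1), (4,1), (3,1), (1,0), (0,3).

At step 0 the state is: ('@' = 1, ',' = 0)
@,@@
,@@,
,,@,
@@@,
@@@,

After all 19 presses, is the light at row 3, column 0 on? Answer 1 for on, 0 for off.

k=0  @,@@
,@@,
,,@,
@@@,
@@@,
k=1  @,@@
,,@,
@@,,
@,@,
@@@,
k=2  @,@@
,,@,
@@@,
@@,@
@@,,
k=3  ,@,@
,@@,
@@@,
@@,@
@@,,
k=4  ,@,@
,@@,
@@@,
@@,,
@@@@
k=5  ,@,@
,@@@
@@,@
@@,@
@@@@
k=6  ,@,@
,@@@
@,,@
,,@@
@,@@
k=7  ,@,@
,@@@
@,,,
,,,,
@,@,
k=8  ,@,@
,,@@
,@@,
,@,,
@,@,
k=9  ,@@,
,,@,
,@@,
,@,,
@,@,
k=10  ,@,@
,,@@
,@@,
,@,,
@,@,
k=11  @,,@
@,@@
,@@,
,@,,
@,@,
k=12  @,@,
@,@,
,@@,
,@,,
@,@,
k=13  @,@,
@,@,
,@@@
,@@@
@,@@
k=14  @,@,
@,@,
,@@@
,,@@
,@,@
k=15  @,@,
@,@,
,@@@
,@@@
@,@@
k=16  @,@,
@,@,
,@@@
,,@@
,@,@
k=17  @,@,
@,@,
,,@@
@@,@
,,,@
k=18  ,,@,
,@@,
@,@@
@@,@
,,,@
k=19  ,,,@
,@@@
@,@@
@@,@
,,,@

1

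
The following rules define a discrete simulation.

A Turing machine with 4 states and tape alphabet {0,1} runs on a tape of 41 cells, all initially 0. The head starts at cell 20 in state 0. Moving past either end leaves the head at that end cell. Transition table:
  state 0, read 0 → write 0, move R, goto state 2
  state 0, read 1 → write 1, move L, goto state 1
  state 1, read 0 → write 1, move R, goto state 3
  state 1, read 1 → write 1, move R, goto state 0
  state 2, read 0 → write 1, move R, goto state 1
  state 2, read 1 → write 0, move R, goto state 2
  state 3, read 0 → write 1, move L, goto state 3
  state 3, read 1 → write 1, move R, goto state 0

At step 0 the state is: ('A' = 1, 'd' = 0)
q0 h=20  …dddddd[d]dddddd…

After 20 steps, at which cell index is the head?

k=0  q0 h=20  …dddddd[d]dddddd…
k=1  q2 h=21  …dddddd[d]dddddd…
k=2  q1 h=22  …dddddA[d]dddddd…
k=3  q3 h=23  …ddddAA[d]dddddd…
k=4  q3 h=22  …dddddA[A]Addddd…
k=5  q0 h=23  …ddddAA[A]dddddd…
k=6  q1 h=22  …dddddA[A]Addddd…
k=7  q0 h=23  …ddddAA[A]dddddd…
k=8  q1 h=22  …dddddA[A]Addddd…
k=9  q0 h=23  …ddddAA[A]dddddd…
k=10  q1 h=22  …dddddA[A]Addddd…
k=11  q0 h=23  …ddddAA[A]dddddd…
k=12  q1 h=22  …dddddA[A]Addddd…
k=13  q0 h=23  …ddddAA[A]dddddd…
k=14  q1 h=22  …dddddA[A]Addddd…
k=15  q0 h=23  …ddddAA[A]dddddd…
k=16  q1 h=22  …dddddA[A]Addddd…
k=17  q0 h=23  …ddddAA[A]dddddd…
k=18  q1 h=22  …dddddA[A]Addddd…
k=19  q0 h=23  …ddddAA[A]dddddd…
k=20  q1 h=22  …dddddA[A]Addddd…

22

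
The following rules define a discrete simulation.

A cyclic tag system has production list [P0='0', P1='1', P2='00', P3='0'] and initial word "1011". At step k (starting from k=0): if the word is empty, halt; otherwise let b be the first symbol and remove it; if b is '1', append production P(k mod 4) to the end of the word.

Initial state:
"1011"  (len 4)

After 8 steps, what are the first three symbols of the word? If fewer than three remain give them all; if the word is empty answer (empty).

(empty)

[0] "1011"  (len 4)
[1] "0110"  (len 4)
[2] "110"  (len 3)
[3] "1000"  (len 4)
[4] "0000"  (len 4)
[5] "000"  (len 3)
[6] "00"  (len 2)
[7] "0"  (len 1)
[8] (halted — word empty)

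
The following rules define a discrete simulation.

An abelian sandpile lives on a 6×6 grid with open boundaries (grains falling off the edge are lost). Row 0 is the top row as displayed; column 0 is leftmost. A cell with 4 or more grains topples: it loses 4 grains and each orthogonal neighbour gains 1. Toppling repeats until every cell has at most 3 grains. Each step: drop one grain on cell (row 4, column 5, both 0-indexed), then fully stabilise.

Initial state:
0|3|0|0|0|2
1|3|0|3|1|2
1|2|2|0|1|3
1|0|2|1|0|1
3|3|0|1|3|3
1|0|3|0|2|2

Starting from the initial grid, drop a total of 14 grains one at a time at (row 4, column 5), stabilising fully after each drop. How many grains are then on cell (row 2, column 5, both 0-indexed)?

0

t=0: 0|3|0|0|0|2
1|3|0|3|1|2
1|2|2|0|1|3
1|0|2|1|0|1
3|3|0|1|3|3
1|0|3|0|2|2
t=1: 0|3|0|0|0|2
1|3|0|3|1|2
1|2|2|0|1|3
1|0|2|1|1|2
3|3|0|2|0|1
1|0|3|0|3|3
t=2: 0|3|0|0|0|2
1|3|0|3|1|2
1|2|2|0|1|3
1|0|2|1|1|2
3|3|0|2|0|2
1|0|3|0|3|3
t=3: 0|3|0|0|0|2
1|3|0|3|1|2
1|2|2|0|1|3
1|0|2|1|1|2
3|3|0|2|0|3
1|0|3|0|3|3
t=4: 0|3|0|0|0|2
1|3|0|3|1|2
1|2|2|0|1|3
1|0|2|1|1|3
3|3|0|2|2|1
1|0|3|1|0|1
t=5: 0|3|0|0|0|2
1|3|0|3|1|2
1|2|2|0|1|3
1|0|2|1|1|3
3|3|0|2|2|2
1|0|3|1|0|1
t=6: 0|3|0|0|0|2
1|3|0|3|1|2
1|2|2|0|1|3
1|0|2|1|1|3
3|3|0|2|2|3
1|0|3|1|0|1
t=7: 0|3|0|0|0|2
1|3|0|3|1|3
1|2|2|0|2|0
1|0|2|1|2|1
3|3|0|2|3|1
1|0|3|1|0|2
t=8: 0|3|0|0|0|2
1|3|0|3|1|3
1|2|2|0|2|0
1|0|2|1|2|1
3|3|0|2|3|2
1|0|3|1|0|2
t=9: 0|3|0|0|0|2
1|3|0|3|1|3
1|2|2|0|2|0
1|0|2|1|2|1
3|3|0|2|3|3
1|0|3|1|0|2
t=10: 0|3|0|0|0|2
1|3|0|3|1|3
1|2|2|0|2|0
1|0|2|1|3|2
3|3|0|3|0|1
1|0|3|1|1|3
t=11: 0|3|0|0|0|2
1|3|0|3|1|3
1|2|2|0|2|0
1|0|2|1|3|2
3|3|0|3|0|2
1|0|3|1|1|3
t=12: 0|3|0|0|0|2
1|3|0|3|1|3
1|2|2|0|2|0
1|0|2|1|3|2
3|3|0|3|0|3
1|0|3|1|1|3
t=13: 0|3|0|0|0|2
1|3|0|3|1|3
1|2|2|0|2|0
1|0|2|1|3|3
3|3|0|3|1|1
1|0|3|1|2|0
t=14: 0|3|0|0|0|2
1|3|0|3|1|3
1|2|2|0|2|0
1|0|2|1|3|3
3|3|0|3|1|2
1|0|3|1|2|0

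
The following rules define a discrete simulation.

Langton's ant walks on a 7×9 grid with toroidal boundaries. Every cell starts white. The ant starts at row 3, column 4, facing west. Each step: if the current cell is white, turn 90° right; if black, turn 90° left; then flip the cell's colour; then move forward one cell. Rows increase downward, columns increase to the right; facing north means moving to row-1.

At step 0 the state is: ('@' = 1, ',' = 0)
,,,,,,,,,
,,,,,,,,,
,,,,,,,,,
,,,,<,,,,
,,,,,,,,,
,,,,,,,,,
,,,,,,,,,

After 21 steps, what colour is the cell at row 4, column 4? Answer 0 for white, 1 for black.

gen 0: ,,,,,,,,,
,,,,,,,,,
,,,,,,,,,
,,,,<,,,,
,,,,,,,,,
,,,,,,,,,
,,,,,,,,,
gen 1: ,,,,,,,,,
,,,,,,,,,
,,,,^,,,,
,,,,@,,,,
,,,,,,,,,
,,,,,,,,,
,,,,,,,,,
gen 2: ,,,,,,,,,
,,,,,,,,,
,,,,@>,,,
,,,,@,,,,
,,,,,,,,,
,,,,,,,,,
,,,,,,,,,
gen 3: ,,,,,,,,,
,,,,,,,,,
,,,,@@,,,
,,,,@v,,,
,,,,,,,,,
,,,,,,,,,
,,,,,,,,,
gen 4: ,,,,,,,,,
,,,,,,,,,
,,,,@@,,,
,,,,<@,,,
,,,,,,,,,
,,,,,,,,,
,,,,,,,,,
gen 5: ,,,,,,,,,
,,,,,,,,,
,,,,@@,,,
,,,,,@,,,
,,,,v,,,,
,,,,,,,,,
,,,,,,,,,
gen 6: ,,,,,,,,,
,,,,,,,,,
,,,,@@,,,
,,,,,@,,,
,,,<@,,,,
,,,,,,,,,
,,,,,,,,,
gen 7: ,,,,,,,,,
,,,,,,,,,
,,,,@@,,,
,,,^,@,,,
,,,@@,,,,
,,,,,,,,,
,,,,,,,,,
gen 8: ,,,,,,,,,
,,,,,,,,,
,,,,@@,,,
,,,@>@,,,
,,,@@,,,,
,,,,,,,,,
,,,,,,,,,
gen 9: ,,,,,,,,,
,,,,,,,,,
,,,,@@,,,
,,,@@@,,,
,,,@v,,,,
,,,,,,,,,
,,,,,,,,,
gen 10: ,,,,,,,,,
,,,,,,,,,
,,,,@@,,,
,,,@@@,,,
,,,@,>,,,
,,,,,,,,,
,,,,,,,,,
gen 11: ,,,,,,,,,
,,,,,,,,,
,,,,@@,,,
,,,@@@,,,
,,,@,@,,,
,,,,,v,,,
,,,,,,,,,
gen 12: ,,,,,,,,,
,,,,,,,,,
,,,,@@,,,
,,,@@@,,,
,,,@,@,,,
,,,,<@,,,
,,,,,,,,,
gen 13: ,,,,,,,,,
,,,,,,,,,
,,,,@@,,,
,,,@@@,,,
,,,@^@,,,
,,,,@@,,,
,,,,,,,,,
gen 14: ,,,,,,,,,
,,,,,,,,,
,,,,@@,,,
,,,@@@,,,
,,,@@>,,,
,,,,@@,,,
,,,,,,,,,
gen 15: ,,,,,,,,,
,,,,,,,,,
,,,,@@,,,
,,,@@^,,,
,,,@@,,,,
,,,,@@,,,
,,,,,,,,,
gen 16: ,,,,,,,,,
,,,,,,,,,
,,,,@@,,,
,,,@<,,,,
,,,@@,,,,
,,,,@@,,,
,,,,,,,,,
gen 17: ,,,,,,,,,
,,,,,,,,,
,,,,@@,,,
,,,@,,,,,
,,,@v,,,,
,,,,@@,,,
,,,,,,,,,
gen 18: ,,,,,,,,,
,,,,,,,,,
,,,,@@,,,
,,,@,,,,,
,,,@,>,,,
,,,,@@,,,
,,,,,,,,,
gen 19: ,,,,,,,,,
,,,,,,,,,
,,,,@@,,,
,,,@,,,,,
,,,@,@,,,
,,,,@v,,,
,,,,,,,,,
gen 20: ,,,,,,,,,
,,,,,,,,,
,,,,@@,,,
,,,@,,,,,
,,,@,@,,,
,,,,@,>,,
,,,,,,,,,
gen 21: ,,,,,,,,,
,,,,,,,,,
,,,,@@,,,
,,,@,,,,,
,,,@,@,,,
,,,,@,@,,
,,,,,,v,,

0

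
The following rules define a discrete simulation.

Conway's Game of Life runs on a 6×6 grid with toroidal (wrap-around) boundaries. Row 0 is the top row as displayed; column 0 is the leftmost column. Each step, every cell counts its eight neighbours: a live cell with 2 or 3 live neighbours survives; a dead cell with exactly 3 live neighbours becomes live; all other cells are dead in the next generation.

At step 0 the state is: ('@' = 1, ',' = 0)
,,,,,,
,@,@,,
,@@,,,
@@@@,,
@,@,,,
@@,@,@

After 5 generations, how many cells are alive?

6

[0] ,,,,,,
,@,@,,
,@@,,,
@@@@,,
@,@,,,
@@,@,@
[1] ,@,,@,
,@,,,,
,,,,,,
@,,@,,
,,,,@,
@@@,,@
[2] ,,,,,@
,,,,,,
,,,,,,
,,,,,,
,,@@@,
@@@@@@
[3] ,@@@,@
,,,,,,
,,,,,,
,,,@,,
@,,,,,
@@,,,,
[4] ,@@,,,
,,@,,,
,,,,,,
,,,,,,
@@,,,,
,,,,,@
[5] ,@@,,,
,@@,,,
,,,,,,
,,,,,,
@,,,,,
,,@,,,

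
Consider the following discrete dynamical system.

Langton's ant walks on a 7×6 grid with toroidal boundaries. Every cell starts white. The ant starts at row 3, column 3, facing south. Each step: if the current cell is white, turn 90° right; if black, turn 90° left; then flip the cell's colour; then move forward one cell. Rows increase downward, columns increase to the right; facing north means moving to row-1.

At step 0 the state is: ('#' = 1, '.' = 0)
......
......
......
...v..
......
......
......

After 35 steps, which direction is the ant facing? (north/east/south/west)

k=0  ......
......
......
...v..
......
......
......
k=1  ......
......
......
..<#..
......
......
......
k=2  ......
......
..^...
..##..
......
......
......
k=3  ......
......
..#>..
..##..
......
......
......
k=4  ......
......
..##..
..#v..
......
......
......
k=5  ......
......
..##..
..#.>.
......
......
......
k=6  ......
......
..##..
..#.#.
....v.
......
......
k=7  ......
......
..##..
..#.#.
...<#.
......
......
k=8  ......
......
..##..
..#^#.
...##.
......
......
k=9  ......
......
..##..
..##>.
...##.
......
......
k=10  ......
......
..##^.
..##..
...##.
......
......
k=11  ......
......
..###>
..##..
...##.
......
......
k=12  ......
......
..####
..##.v
...##.
......
......
k=13  ......
......
..####
..##<#
...##.
......
......
k=14  ......
......
..##^#
..####
...##.
......
......
k=15  ......
......
..#<.#
..####
...##.
......
......
k=16  ......
......
..#..#
..#v##
...##.
......
......
k=17  ......
......
..#..#
..#.>#
...##.
......
......
k=18  ......
......
..#.^#
..#..#
...##.
......
......
k=19  ......
......
..#.#>
..#..#
...##.
......
......
k=20  ......
.....^
..#.#.
..#..#
...##.
......
......
k=21  ......
>....#
..#.#.
..#..#
...##.
......
......
k=22  ......
#....#
v.#.#.
..#..#
...##.
......
......
k=23  ......
#....#
#.#.#<
..#..#
...##.
......
......
k=24  ......
#....^
#.#.##
..#..#
...##.
......
......
k=25  ......
#...<.
#.#.##
..#..#
...##.
......
......
k=26  ....^.
#...#.
#.#.##
..#..#
...##.
......
......
k=27  ....#>
#...#.
#.#.##
..#..#
...##.
......
......
k=28  ....##
#...#v
#.#.##
..#..#
...##.
......
......
k=29  ....##
#...<#
#.#.##
..#..#
...##.
......
......
k=30  ....##
#....#
#.#.v#
..#..#
...##.
......
......
k=31  ....##
#....#
#.#..>
..#..#
...##.
......
......
k=32  ....##
#....^
#.#...
..#..#
...##.
......
......
k=33  ....##
#...<.
#.#...
..#..#
...##.
......
......
k=34  ....^#
#...#.
#.#...
..#..#
...##.
......
......
k=35  ...<.#
#...#.
#.#...
..#..#
...##.
......
......

west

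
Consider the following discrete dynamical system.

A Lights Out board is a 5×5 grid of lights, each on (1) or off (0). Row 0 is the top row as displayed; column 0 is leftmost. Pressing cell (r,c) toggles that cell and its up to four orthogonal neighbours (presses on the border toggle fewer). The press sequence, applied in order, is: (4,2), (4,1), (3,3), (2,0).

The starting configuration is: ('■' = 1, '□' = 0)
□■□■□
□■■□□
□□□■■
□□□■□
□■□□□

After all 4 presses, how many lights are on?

0) □■□■□
□■■□□
□□□■■
□□□■□
□■□□□
1) □■□■□
□■■□□
□□□■■
□□■■□
□□■■□
2) □■□■□
□■■□□
□□□■■
□■■■□
■■□■□
3) □■□■□
□■■□□
□□□□■
□■□□■
■■□□□
4) □■□■□
■■■□□
■■□□■
■■□□■
■■□□□

13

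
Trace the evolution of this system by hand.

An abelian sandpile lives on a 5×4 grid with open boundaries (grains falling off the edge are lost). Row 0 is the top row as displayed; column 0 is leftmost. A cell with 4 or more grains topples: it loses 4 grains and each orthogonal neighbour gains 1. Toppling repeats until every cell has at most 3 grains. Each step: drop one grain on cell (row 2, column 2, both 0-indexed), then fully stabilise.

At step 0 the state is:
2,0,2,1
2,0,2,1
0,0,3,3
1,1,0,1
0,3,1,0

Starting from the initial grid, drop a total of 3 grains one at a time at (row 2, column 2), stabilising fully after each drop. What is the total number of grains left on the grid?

0) 2,0,2,1
2,0,2,1
0,0,3,3
1,1,0,1
0,3,1,0
1) 2,0,2,1
2,0,3,2
0,1,1,0
1,1,1,2
0,3,1,0
2) 2,0,2,1
2,0,3,2
0,1,2,0
1,1,1,2
0,3,1,0
3) 2,0,2,1
2,0,3,2
0,1,3,0
1,1,1,2
0,3,1,0

25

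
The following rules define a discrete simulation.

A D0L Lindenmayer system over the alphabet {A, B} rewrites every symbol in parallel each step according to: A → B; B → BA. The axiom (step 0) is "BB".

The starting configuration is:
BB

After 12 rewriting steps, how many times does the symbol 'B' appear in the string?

[0] BB
[1] BABA
[2] BABBAB
[3] BABBABABBA
[4] BABBABABBABBABAB
[5] BABBABABBABBABABBABABBABBA
[6] BABBABABBABBABABBABABBABBABABBABBABABBABAB
[7] BABBABABBABBABABBABABBABBABABBABBABABBABABBABBABABBABABBABBABABBABBA
[8] BABBABABBABBABABBABABBABBABABBABBABABBABABBABBABABBABABBABBABABBABBABABBABABBABBABABBABBABABBABABBABBABABBABAB
[9] BABBABABBABBABABBABABBABBABABBABBABABBABABBABBABABBABABBAB…BBABABBABABBABBABABBABABBABBABABBABBABABBABABBABBABABBABBA  (len 178)
[10] BABBABABBABBABABBABABBABBABABBABBABABBABABBABBABABBABABBAB…BBABABBABABBABBABABBABABBABBABABBABBABABBABABBABBABABBABAB  (len 288)
[11] BABBABABBABBABABBABABBABBABABBABBABABBABABBABBABABBABABBAB…BBABABBABABBABBABABBABABBABBABABBABBABABBABABBABBABABBABBA  (len 466)
[12] BABBABABBABBABABBABABBABBABABBABBABABBABABBABBABABBABABBAB…BBABABBABABBABBABABBABABBABBABABBABBABABBABABBABBABABBABAB  (len 754)

466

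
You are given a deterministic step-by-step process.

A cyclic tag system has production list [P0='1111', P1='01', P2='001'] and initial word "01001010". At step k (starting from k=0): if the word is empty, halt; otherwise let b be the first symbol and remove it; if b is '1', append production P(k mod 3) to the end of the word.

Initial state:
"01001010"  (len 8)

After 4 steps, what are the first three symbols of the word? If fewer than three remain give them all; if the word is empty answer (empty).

101

t=0: "01001010"  (len 8)
t=1: "1001010"  (len 7)
t=2: "00101001"  (len 8)
t=3: "0101001"  (len 7)
t=4: "101001"  (len 6)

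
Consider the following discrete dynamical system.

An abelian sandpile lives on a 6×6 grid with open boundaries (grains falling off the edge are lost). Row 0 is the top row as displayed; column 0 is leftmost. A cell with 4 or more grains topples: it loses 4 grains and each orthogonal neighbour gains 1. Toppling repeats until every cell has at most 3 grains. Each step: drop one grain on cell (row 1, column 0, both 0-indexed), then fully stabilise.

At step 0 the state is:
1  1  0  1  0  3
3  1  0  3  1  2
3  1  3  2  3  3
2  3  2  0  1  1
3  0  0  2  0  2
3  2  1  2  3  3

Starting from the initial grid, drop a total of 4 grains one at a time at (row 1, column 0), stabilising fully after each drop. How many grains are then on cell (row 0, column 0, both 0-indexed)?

3

gen 0: 1  1  0  1  0  3
3  1  0  3  1  2
3  1  3  2  3  3
2  3  2  0  1  1
3  0  0  2  0  2
3  2  1  2  3  3
gen 1: 2  1  0  1  0  3
1  2  0  3  1  2
0  2  3  2  3  3
3  3  2  0  1  1
3  0  0  2  0  2
3  2  1  2  3  3
gen 2: 2  1  0  1  0  3
2  2  0  3  1  2
0  2  3  2  3  3
3  3  2  0  1  1
3  0  0  2  0  2
3  2  1  2  3  3
gen 3: 2  1  0  1  0  3
3  2  0  3  1  2
0  2  3  2  3  3
3  3  2  0  1  1
3  0  0  2  0  2
3  2  1  2  3  3
gen 4: 3  1  0  1  0  3
0  3  0  3  1  2
1  2  3  2  3  3
3  3  2  0  1  1
3  0  0  2  0  2
3  2  1  2  3  3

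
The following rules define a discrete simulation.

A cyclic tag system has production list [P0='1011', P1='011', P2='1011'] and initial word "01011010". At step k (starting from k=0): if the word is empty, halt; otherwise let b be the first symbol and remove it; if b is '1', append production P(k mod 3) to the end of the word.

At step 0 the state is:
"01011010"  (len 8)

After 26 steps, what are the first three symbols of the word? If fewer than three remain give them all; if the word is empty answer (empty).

step 0: "01011010"  (len 8)
step 1: "1011010"  (len 7)
step 2: "011010011"  (len 9)
step 3: "11010011"  (len 8)
step 4: "10100111011"  (len 11)
step 5: "0100111011011"  (len 13)
step 6: "100111011011"  (len 12)
step 7: "001110110111011"  (len 15)
step 8: "01110110111011"  (len 14)
step 9: "1110110111011"  (len 13)
step 10: "1101101110111011"  (len 16)
step 11: "101101110111011011"  (len 18)
step 12: "011011101110110111011"  (len 21)
step 13: "11011101110110111011"  (len 20)
step 14: "1011101110110111011011"  (len 22)
step 15: "0111011101101110110111011"  (len 25)
step 16: "111011101101110110111011"  (len 24)
step 17: "11011101101110110111011011"  (len 26)
step 18: "10111011011101101110110111011"  (len 29)
step 19: "01110110111011011101101110111011"  (len 32)
step 20: "1110110111011011101101110111011"  (len 31)
step 21: "1101101110110111011011101110111011"  (len 34)
step 22: "1011011101101110110111011101110111011"  (len 37)
step 23: "011011101101110110111011101110111011011"  (len 39)
step 24: "11011101101110110111011101110111011011"  (len 38)
step 25: "10111011011101101110111011101110110111011"  (len 41)
step 26: "0111011011101101110111011101110110111011011"  (len 43)

011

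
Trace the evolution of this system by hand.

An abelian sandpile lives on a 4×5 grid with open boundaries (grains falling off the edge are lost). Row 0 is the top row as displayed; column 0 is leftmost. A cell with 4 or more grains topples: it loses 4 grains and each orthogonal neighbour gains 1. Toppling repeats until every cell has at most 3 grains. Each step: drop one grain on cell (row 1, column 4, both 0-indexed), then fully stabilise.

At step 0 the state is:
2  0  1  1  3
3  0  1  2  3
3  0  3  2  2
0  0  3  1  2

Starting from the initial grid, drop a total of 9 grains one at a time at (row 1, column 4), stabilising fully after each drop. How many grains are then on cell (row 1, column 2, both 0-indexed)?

3

t=0: 2  0  1  1  3
3  0  1  2  3
3  0  3  2  2
0  0  3  1  2
t=1: 2  0  1  2  0
3  0  1  3  1
3  0  3  2  3
0  0  3  1  2
t=2: 2  0  1  2  0
3  0  1  3  2
3  0  3  2  3
0  0  3  1  2
t=3: 2  0  1  2  0
3  0  1  3  3
3  0  3  2  3
0  0  3  1  2
t=4: 2  0  1  3  1
3  0  3  1  2
3  1  1  1  1
0  1  0  3  3
t=5: 2  0  1  3  1
3  0  3  1  3
3  1  1  1  1
0  1  0  3  3
t=6: 2  0  1  3  2
3  0  3  2  0
3  1  1  1  2
0  1  0  3  3
t=7: 2  0  1  3  2
3  0  3  2  1
3  1  1  1  2
0  1  0  3  3
t=8: 2  0  1  3  2
3  0  3  2  2
3  1  1  1  2
0  1  0  3  3
t=9: 2  0  1  3  2
3  0  3  2  3
3  1  1  1  2
0  1  0  3  3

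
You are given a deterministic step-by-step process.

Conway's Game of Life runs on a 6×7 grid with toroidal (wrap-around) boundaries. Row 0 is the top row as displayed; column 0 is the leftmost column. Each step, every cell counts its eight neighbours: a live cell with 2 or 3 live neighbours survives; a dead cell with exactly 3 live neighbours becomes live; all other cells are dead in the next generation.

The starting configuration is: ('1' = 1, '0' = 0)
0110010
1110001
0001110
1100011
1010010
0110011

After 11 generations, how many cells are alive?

gen 0: 0110010
1110001
0001110
1100011
1010010
0110011
gen 1: 0001010
1000001
0001100
1111000
0010100
0001110
gen 2: 0001010
0001011
0001101
0100000
0000010
0010010
gen 3: 0011010
0011001
1011101
0000110
0000000
0000011
gen 4: 0011010
1000001
1110001
0000111
0000101
0000111
gen 5: 1001000
0001010
0100000
0101100
1001000
0000001
gen 6: 0000101
0010100
0001000
1101100
1011100
1000001
gen 7: 1001001
0000110
0100000
1100000
0010110
1100101
gen 8: 0101000
1000111
1100000
1110000
0011110
0110100
gen 9: 0101001
0010111
0010010
1000101
1000110
0100010
gen 10: 0101001
1110101
1100000
1101100
1100100
0110010
gen 11: 0001101
0001011
0000110
0001101
0000111
0001111

18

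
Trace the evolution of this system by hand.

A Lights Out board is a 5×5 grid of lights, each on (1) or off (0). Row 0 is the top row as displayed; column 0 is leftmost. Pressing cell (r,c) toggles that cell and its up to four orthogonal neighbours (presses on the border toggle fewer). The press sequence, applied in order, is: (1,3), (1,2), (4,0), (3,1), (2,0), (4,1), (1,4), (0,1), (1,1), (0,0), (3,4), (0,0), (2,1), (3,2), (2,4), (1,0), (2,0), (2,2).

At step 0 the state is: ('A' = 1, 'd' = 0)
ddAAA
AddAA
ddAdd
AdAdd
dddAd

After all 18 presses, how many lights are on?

t=0: ddAAA
AddAA
ddAdd
AdAdd
dddAd
t=1: ddAdA
AdAdd
ddAAd
AdAdd
dddAd
t=2: ddddA
AAdAd
dddAd
AdAdd
dddAd
t=3: ddddA
AAdAd
dddAd
ddAdd
AAdAd
t=4: ddddA
AAdAd
dAdAd
AAddd
AddAd
t=5: ddddA
dAdAd
AddAd
dAddd
AddAd
t=6: ddddA
dAdAd
AddAd
ddddd
dAAAd
t=7: ddddd
dAddA
AddAA
ddddd
dAAAd
t=8: AAAdd
ddddA
AddAA
ddddd
dAAAd
t=9: AdAdd
AAAdA
AAdAA
ddddd
dAAAd
t=10: dAAdd
dAAdA
AAdAA
ddddd
dAAAd
t=11: dAAdd
dAAdA
AAdAd
dddAA
dAAAA
t=12: AdAdd
AAAdA
AAdAd
dddAA
dAAAA
t=13: AdAdd
AdAdA
ddAAd
dAdAA
dAAAA
t=14: AdAdd
AdAdA
dddAd
ddAdA
dAdAA
t=15: AdAdd
AdAdd
ddddA
ddAdd
dAdAA
t=16: ddAdd
dAAdd
AdddA
ddAdd
dAdAA
t=17: ddAdd
AAAdd
dAddA
AdAdd
dAdAA
t=18: ddAdd
AAddd
ddAAA
Adddd
dAdAA

10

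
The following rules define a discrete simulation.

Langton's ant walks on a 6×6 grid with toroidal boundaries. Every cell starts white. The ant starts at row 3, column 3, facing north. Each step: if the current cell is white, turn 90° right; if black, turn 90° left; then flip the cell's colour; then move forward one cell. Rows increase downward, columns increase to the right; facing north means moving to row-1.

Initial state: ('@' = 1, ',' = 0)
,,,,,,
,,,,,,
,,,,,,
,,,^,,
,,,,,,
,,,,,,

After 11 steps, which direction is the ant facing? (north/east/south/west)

gen 0: ,,,,,,
,,,,,,
,,,,,,
,,,^,,
,,,,,,
,,,,,,
gen 1: ,,,,,,
,,,,,,
,,,,,,
,,,@>,
,,,,,,
,,,,,,
gen 2: ,,,,,,
,,,,,,
,,,,,,
,,,@@,
,,,,v,
,,,,,,
gen 3: ,,,,,,
,,,,,,
,,,,,,
,,,@@,
,,,<@,
,,,,,,
gen 4: ,,,,,,
,,,,,,
,,,,,,
,,,^@,
,,,@@,
,,,,,,
gen 5: ,,,,,,
,,,,,,
,,,,,,
,,<,@,
,,,@@,
,,,,,,
gen 6: ,,,,,,
,,,,,,
,,^,,,
,,@,@,
,,,@@,
,,,,,,
gen 7: ,,,,,,
,,,,,,
,,@>,,
,,@,@,
,,,@@,
,,,,,,
gen 8: ,,,,,,
,,,,,,
,,@@,,
,,@v@,
,,,@@,
,,,,,,
gen 9: ,,,,,,
,,,,,,
,,@@,,
,,<@@,
,,,@@,
,,,,,,
gen 10: ,,,,,,
,,,,,,
,,@@,,
,,,@@,
,,v@@,
,,,,,,
gen 11: ,,,,,,
,,,,,,
,,@@,,
,,,@@,
,<@@@,
,,,,,,

west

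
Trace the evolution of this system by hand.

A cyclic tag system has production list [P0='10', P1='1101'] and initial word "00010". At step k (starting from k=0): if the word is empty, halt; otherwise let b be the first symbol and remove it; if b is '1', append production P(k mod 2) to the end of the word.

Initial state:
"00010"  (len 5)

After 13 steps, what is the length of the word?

0) "00010"  (len 5)
1) "0010"  (len 4)
2) "010"  (len 3)
3) "10"  (len 2)
4) "01101"  (len 5)
5) "1101"  (len 4)
6) "1011101"  (len 7)
7) "01110110"  (len 8)
8) "1110110"  (len 7)
9) "11011010"  (len 8)
10) "10110101101"  (len 11)
11) "011010110110"  (len 12)
12) "11010110110"  (len 11)
13) "101011011010"  (len 12)

12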